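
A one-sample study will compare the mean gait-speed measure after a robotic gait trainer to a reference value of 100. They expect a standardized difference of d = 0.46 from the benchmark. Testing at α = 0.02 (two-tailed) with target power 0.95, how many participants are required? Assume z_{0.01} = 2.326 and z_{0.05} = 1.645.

For a one-sample test: n = ((z_{α/2} + z_β) / d)².
z_{α/2} + z_β = 2.326 + 1.645 = 3.971.
n = (3.971 / 0.46)² = 8.633² = 74.52.
Round up.

n = 75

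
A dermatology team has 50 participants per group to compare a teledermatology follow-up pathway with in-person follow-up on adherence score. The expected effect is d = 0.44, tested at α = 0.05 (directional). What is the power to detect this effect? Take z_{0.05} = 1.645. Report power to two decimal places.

For two equal groups, power = Φ(d·√(n/2) − z_{α}).
d·√(n/2) = 0.44 × √(50/2) = 0.44 × 5.000 = 2.200.
z_β = 2.200 − 1.645 = 0.555.
Power = Φ(0.555) = 0.711.

power ≈ 0.71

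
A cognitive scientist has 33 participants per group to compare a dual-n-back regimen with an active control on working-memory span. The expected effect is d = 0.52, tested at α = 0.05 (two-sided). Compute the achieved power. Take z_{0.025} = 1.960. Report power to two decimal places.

For two equal groups, power = Φ(d·√(n/2) − z_{α/2}).
d·√(n/2) = 0.52 × √(33/2) = 0.52 × 4.062 = 2.112.
z_β = 2.112 − 1.960 = 0.152.
Power = Φ(0.152) = 0.561.

power ≈ 0.56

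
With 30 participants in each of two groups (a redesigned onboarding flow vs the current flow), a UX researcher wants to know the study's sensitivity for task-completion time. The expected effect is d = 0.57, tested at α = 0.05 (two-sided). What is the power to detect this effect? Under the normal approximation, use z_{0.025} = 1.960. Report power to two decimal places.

power ≈ 0.60

For two equal groups, power = Φ(d·√(n/2) − z_{α/2}).
d·√(n/2) = 0.57 × √(30/2) = 0.57 × 3.873 = 2.208.
z_β = 2.208 − 1.960 = 0.248.
Power = Φ(0.248) = 0.598.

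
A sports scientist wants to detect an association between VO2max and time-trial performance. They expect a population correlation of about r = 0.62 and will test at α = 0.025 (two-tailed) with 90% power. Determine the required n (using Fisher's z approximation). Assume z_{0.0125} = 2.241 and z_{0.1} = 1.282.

n = 27

Fisher's z: C = ½·ln((1+r)/(1−r)) = ½·ln(4.2632) = 0.7250.
n = ((z_{α/2} + z_β)/C)² + 3.
(2.241 + 1.282) / 0.7250 = 3.523 / 0.7250 = 4.859.
n = 4.859² + 3 = 23.61 + 3 = 26.6.
Round up.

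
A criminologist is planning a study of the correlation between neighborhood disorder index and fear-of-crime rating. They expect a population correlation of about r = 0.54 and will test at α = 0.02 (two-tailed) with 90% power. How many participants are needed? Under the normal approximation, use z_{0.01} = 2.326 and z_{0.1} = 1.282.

Fisher's z: C = ½·ln((1+r)/(1−r)) = ½·ln(3.3478) = 0.6042.
n = ((z_{α/2} + z_β)/C)² + 3.
(2.326 + 1.282) / 0.6042 = 3.608 / 0.6042 = 5.972.
n = 5.972² + 3 = 35.66 + 3 = 38.7.
Round up.

n = 39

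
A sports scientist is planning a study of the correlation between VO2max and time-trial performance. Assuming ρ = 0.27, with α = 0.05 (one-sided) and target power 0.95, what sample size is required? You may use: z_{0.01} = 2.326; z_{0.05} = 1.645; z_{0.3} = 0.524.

n = 145

Fisher's z: C = ½·ln((1+r)/(1−r)) = ½·ln(1.7397) = 0.2769.
n = ((z_{α} + z_β)/C)² + 3.
(1.645 + 1.645) / 0.2769 = 3.290 / 0.2769 = 11.882.
n = 11.882² + 3 = 141.17 + 3 = 144.2.
Round up.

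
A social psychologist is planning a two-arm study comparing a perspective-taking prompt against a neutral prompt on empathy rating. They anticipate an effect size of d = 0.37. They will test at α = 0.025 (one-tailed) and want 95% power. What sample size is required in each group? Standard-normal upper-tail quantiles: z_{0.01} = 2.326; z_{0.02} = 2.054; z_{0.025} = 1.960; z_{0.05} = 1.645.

n = 190 per group

For two independent groups with equal n: n = 2·((z_{α} + z_β) / d)².
z_{α} + z_β = 1.960 + 1.645 = 3.605.
n = 2 × (3.605 / 0.37)² = 2 × 9.743² = 2 × 94.93 = 189.9.
Round up to the next whole participant.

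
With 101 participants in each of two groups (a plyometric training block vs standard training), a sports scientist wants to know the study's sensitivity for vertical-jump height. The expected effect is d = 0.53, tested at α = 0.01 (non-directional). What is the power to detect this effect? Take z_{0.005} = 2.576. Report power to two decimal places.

power ≈ 0.88

For two equal groups, power = Φ(d·√(n/2) − z_{α/2}).
d·√(n/2) = 0.53 × √(101/2) = 0.53 × 7.106 = 3.766.
z_β = 3.766 − 2.576 = 1.190.
Power = Φ(1.190) = 0.883.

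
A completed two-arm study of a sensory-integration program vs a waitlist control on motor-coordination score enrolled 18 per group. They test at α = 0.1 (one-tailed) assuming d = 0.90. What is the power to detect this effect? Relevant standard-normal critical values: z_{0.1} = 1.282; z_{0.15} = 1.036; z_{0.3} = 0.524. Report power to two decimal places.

power ≈ 0.92

For two equal groups, power = Φ(d·√(n/2) − z_{α}).
d·√(n/2) = 0.90 × √(18/2) = 0.90 × 3.000 = 2.700.
z_β = 2.700 − 1.282 = 1.418.
Power = Φ(1.418) = 0.922.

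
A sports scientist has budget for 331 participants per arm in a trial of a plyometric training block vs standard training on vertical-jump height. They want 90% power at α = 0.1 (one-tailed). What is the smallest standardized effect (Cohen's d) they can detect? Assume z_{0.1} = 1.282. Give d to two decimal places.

For two independent groups of n = 331 each: d_min = (z_{α} + z_β)·√(2/n).
z-sum = 1.282 + 1.282 = 2.564.
d_min = 2.564 × √(2/331) = 2.564 × 0.0777 = 0.199.

d_min ≈ 0.20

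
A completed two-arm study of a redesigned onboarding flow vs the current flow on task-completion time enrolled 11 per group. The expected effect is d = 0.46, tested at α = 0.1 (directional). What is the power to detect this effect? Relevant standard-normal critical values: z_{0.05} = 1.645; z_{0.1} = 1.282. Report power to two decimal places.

For two equal groups, power = Φ(d·√(n/2) − z_{α}).
d·√(n/2) = 0.46 × √(11/2) = 0.46 × 2.345 = 1.079.
z_β = 1.079 − 1.282 = -0.203.
Power = Φ(-0.203) = 0.419.

power ≈ 0.42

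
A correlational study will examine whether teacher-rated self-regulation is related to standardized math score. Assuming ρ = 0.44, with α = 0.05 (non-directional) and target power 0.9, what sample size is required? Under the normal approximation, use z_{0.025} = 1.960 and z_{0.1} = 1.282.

Fisher's z: C = ½·ln((1+r)/(1−r)) = ½·ln(2.5714) = 0.4722.
n = ((z_{α/2} + z_β)/C)² + 3.
(1.960 + 1.282) / 0.4722 = 3.242 / 0.4722 = 6.866.
n = 6.866² + 3 = 47.14 + 3 = 50.1.
Round up.

n = 51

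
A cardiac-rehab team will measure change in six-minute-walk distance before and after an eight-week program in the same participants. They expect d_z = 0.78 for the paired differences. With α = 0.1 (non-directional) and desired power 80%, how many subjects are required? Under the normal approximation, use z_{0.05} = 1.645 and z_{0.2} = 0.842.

For a paired (one-sample on differences) test: n = ((z_{α/2} + z_β) / d)².
z_{α/2} + z_β = 1.645 + 0.842 = 2.487.
n = (2.487 / 0.78)² = 3.188² = 10.17.
Round up.

n = 11 pairs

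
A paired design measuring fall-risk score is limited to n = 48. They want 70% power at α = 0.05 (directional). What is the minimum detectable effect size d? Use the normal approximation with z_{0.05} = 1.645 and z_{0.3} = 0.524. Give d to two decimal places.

For a single sample (or paired design) of n = 48: d_min = (z_{α} + z_β)/√n.
z-sum = 1.645 + 0.524 = 2.169.
d_min = 2.169 / √48 = 2.169 / 6.928 = 0.313.

d_min ≈ 0.31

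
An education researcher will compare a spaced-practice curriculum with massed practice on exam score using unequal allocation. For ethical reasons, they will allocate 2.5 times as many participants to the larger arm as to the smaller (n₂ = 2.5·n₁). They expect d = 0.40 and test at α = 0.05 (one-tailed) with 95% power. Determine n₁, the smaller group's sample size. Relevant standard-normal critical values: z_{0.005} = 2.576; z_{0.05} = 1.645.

n₁ = 95

With allocation ratio k = n₂/n₁ = 2.5, Var(x̄₁−x̄₂) = σ²(1/n₁ + 1/(k·n₁)) = σ²·(k+1)/(k·n₁).
So n₁ = (1 + 1/k)·((z_{α} + z_β)/d)² = 1.400 × (3.290/0.40)².
n₁ = 1.400 × 67.65 = 94.7.
Round up: n₁ = 95, giving n₂ = ⌈2.5 × 95⌉ = ⌈237.5⌉ = 238.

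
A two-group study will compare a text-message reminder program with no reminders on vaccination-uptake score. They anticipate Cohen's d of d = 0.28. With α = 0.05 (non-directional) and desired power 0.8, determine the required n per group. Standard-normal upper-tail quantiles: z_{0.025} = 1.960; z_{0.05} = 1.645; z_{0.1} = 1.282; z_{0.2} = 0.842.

For two independent groups with equal n: n = 2·((z_{α/2} + z_β) / d)².
z_{α/2} + z_β = 1.960 + 0.842 = 2.802.
n = 2 × (2.802 / 0.28)² = 2 × 10.007² = 2 × 100.14 = 200.3.
Round up to the next whole participant.

n = 201 per group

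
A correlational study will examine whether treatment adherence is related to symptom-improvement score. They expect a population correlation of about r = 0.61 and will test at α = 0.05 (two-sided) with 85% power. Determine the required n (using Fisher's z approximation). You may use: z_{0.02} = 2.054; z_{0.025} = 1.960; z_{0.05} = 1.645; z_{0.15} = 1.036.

Fisher's z: C = ½·ln((1+r)/(1−r)) = ½·ln(4.1282) = 0.7089.
n = ((z_{α/2} + z_β)/C)² + 3.
(1.960 + 1.036) / 0.7089 = 2.996 / 0.7089 = 4.226.
n = 4.226² + 3 = 17.86 + 3 = 20.9.
Round up.

n = 21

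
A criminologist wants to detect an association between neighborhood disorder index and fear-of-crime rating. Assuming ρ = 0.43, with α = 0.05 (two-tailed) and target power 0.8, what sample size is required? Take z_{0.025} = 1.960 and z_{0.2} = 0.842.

n = 41

Fisher's z: C = ½·ln((1+r)/(1−r)) = ½·ln(2.5088) = 0.4599.
n = ((z_{α/2} + z_β)/C)² + 3.
(1.960 + 0.842) / 0.4599 = 2.802 / 0.4599 = 6.093.
n = 6.093² + 3 = 37.12 + 3 = 40.1.
Round up.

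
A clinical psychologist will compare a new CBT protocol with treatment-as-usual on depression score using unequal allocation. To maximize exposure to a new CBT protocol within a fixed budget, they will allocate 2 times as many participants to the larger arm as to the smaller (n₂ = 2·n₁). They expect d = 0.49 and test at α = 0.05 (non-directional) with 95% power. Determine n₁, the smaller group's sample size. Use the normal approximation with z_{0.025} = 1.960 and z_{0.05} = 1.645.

With allocation ratio k = n₂/n₁ = 2, Var(x̄₁−x̄₂) = σ²(1/n₁ + 1/(k·n₁)) = σ²·(k+1)/(k·n₁).
So n₁ = (1 + 1/k)·((z_{α/2} + z_β)/d)² = 1.500 × (3.605/0.49)².
n₁ = 1.500 × 54.13 = 81.2.
Round up: n₁ = 82, giving n₂ = 2 × 82 = 164.

n₁ = 82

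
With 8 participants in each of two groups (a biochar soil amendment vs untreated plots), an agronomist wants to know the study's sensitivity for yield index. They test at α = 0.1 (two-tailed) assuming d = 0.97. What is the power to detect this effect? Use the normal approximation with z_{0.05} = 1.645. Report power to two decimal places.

power ≈ 0.62

For two equal groups, power = Φ(d·√(n/2) − z_{α/2}).
d·√(n/2) = 0.97 × √(8/2) = 0.97 × 2.000 = 1.940.
z_β = 1.940 − 1.645 = 0.295.
Power = Φ(0.295) = 0.616.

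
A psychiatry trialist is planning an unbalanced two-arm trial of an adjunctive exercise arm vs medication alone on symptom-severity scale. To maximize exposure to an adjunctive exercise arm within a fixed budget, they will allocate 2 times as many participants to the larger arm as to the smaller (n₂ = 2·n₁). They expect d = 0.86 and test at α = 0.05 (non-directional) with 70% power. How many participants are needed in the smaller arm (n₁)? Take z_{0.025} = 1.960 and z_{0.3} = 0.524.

With allocation ratio k = n₂/n₁ = 2, Var(x̄₁−x̄₂) = σ²(1/n₁ + 1/(k·n₁)) = σ²·(k+1)/(k·n₁).
So n₁ = (1 + 1/k)·((z_{α/2} + z_β)/d)² = 1.500 × (2.484/0.86)².
n₁ = 1.500 × 8.34 = 12.5.
Round up: n₁ = 13, giving n₂ = 2 × 13 = 26.

n₁ = 13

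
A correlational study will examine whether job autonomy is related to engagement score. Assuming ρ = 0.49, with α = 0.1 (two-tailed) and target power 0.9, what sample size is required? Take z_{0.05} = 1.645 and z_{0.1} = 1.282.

Fisher's z: C = ½·ln((1+r)/(1−r)) = ½·ln(2.9216) = 0.5361.
n = ((z_{α/2} + z_β)/C)² + 3.
(1.645 + 1.282) / 0.5361 = 2.927 / 0.5361 = 5.460.
n = 5.460² + 3 = 29.81 + 3 = 32.8.
Round up.

n = 33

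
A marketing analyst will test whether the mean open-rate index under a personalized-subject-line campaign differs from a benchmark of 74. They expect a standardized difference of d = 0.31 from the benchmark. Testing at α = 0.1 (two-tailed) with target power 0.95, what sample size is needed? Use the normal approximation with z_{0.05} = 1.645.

For a one-sample test: n = ((z_{α/2} + z_β) / d)².
z_{α/2} + z_β = 1.645 + 1.645 = 3.290.
n = (3.290 / 0.31)² = 10.613² = 112.63.
Round up.

n = 113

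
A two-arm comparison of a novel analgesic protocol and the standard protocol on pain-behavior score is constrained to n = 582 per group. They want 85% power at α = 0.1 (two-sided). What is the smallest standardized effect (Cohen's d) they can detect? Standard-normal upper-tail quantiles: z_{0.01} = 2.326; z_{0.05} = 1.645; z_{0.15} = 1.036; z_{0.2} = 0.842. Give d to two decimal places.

d_min ≈ 0.16

For two independent groups of n = 582 each: d_min = (z_{α/2} + z_β)·√(2/n).
z-sum = 1.645 + 1.036 = 2.681.
d_min = 2.681 × √(2/582) = 2.681 × 0.0586 = 0.157.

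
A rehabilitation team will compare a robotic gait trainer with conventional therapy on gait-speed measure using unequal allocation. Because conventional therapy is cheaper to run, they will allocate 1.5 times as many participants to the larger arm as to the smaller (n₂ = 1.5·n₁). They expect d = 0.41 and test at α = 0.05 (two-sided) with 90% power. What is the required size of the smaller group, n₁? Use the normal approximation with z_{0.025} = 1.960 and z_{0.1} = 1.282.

n₁ = 105

With allocation ratio k = n₂/n₁ = 1.5, Var(x̄₁−x̄₂) = σ²(1/n₁ + 1/(k·n₁)) = σ²·(k+1)/(k·n₁).
So n₁ = (1 + 1/k)·((z_{α/2} + z_β)/d)² = 1.667 × (3.242/0.41)².
n₁ = 1.667 × 62.53 = 104.2.
Round up: n₁ = 105, giving n₂ = ⌈1.5 × 105⌉ = ⌈157.5⌉ = 158.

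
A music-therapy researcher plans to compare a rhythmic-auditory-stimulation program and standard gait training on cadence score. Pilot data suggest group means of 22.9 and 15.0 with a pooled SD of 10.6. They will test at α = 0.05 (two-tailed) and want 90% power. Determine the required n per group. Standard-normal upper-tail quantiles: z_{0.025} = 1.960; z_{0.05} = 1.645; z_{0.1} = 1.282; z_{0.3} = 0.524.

Cohen's d = |M₁ − M₂| / SD_pooled = |22.9 − 15.0| / 10.6 = 7.9 / 10.6 = 0.745.
For two independent groups with equal n: n = 2·((z_{α/2} + z_β) / d)².
z_{α/2} + z_β = 1.960 + 1.282 = 3.242.
n = 2 × (3.242 / 0.745)² = 2 × 4.352² = 2 × 18.94 = 37.9.
Round up to the next whole participant.

n = 38 per group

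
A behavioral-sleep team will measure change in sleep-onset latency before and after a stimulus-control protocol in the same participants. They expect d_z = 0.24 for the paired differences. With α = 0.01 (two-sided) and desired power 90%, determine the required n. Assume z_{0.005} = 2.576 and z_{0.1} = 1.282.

For a paired (one-sample on differences) test: n = ((z_{α/2} + z_β) / d)².
z_{α/2} + z_β = 2.576 + 1.282 = 3.858.
n = (3.858 / 0.24)² = 16.075² = 258.41.
Round up.

n = 259 pairs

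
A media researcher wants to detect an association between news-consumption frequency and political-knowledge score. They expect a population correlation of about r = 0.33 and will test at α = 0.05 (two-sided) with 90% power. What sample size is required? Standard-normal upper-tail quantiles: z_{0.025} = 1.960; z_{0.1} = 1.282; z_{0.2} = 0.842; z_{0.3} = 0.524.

Fisher's z: C = ½·ln((1+r)/(1−r)) = ½·ln(1.9851) = 0.3428.
n = ((z_{α/2} + z_β)/C)² + 3.
(1.960 + 1.282) / 0.3428 = 3.242 / 0.3428 = 9.457.
n = 9.457² + 3 = 89.44 + 3 = 92.4.
Round up.

n = 93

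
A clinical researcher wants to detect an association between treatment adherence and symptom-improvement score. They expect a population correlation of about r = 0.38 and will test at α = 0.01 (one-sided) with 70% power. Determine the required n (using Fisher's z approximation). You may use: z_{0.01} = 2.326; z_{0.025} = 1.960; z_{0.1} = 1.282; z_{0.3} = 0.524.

Fisher's z: C = ½·ln((1+r)/(1−r)) = ½·ln(2.2258) = 0.4001.
n = ((z_{α} + z_β)/C)² + 3.
(2.326 + 0.524) / 0.4001 = 2.850 / 0.4001 = 7.123.
n = 7.123² + 3 = 50.74 + 3 = 53.7.
Round up.

n = 54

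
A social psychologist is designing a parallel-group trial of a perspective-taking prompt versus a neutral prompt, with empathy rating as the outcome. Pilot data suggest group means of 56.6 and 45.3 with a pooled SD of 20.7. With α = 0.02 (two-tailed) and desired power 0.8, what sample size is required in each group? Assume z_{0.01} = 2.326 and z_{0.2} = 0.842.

n = 68 per group

Cohen's d = |M₁ − M₂| / SD_pooled = |56.6 − 45.3| / 20.7 = 11.3 / 20.7 = 0.546.
For two independent groups with equal n: n = 2·((z_{α/2} + z_β) / d)².
z_{α/2} + z_β = 2.326 + 0.842 = 3.168.
n = 2 × (3.168 / 0.546)² = 2 × 5.802² = 2 × 33.67 = 67.3.
Round up to the next whole participant.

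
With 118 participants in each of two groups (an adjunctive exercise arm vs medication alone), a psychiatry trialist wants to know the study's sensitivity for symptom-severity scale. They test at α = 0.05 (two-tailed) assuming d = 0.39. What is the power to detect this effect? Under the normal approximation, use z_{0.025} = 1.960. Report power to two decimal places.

power ≈ 0.85

For two equal groups, power = Φ(d·√(n/2) − z_{α/2}).
d·√(n/2) = 0.39 × √(118/2) = 0.39 × 7.681 = 2.996.
z_β = 2.996 − 1.960 = 1.036.
Power = Φ(1.036) = 0.850.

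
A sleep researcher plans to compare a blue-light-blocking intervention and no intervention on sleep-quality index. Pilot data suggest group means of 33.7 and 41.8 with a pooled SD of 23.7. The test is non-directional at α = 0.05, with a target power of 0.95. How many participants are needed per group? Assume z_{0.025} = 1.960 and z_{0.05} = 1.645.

Cohen's d = |M₁ − M₂| / SD_pooled = |33.7 − 41.8| / 23.7 = 8.1 / 23.7 = 0.342.
For two independent groups with equal n: n = 2·((z_{α/2} + z_β) / d)².
z_{α/2} + z_β = 1.960 + 1.645 = 3.605.
n = 2 × (3.605 / 0.342)² = 2 × 10.541² = 2 × 111.11 = 222.2.
Round up to the next whole participant.

n = 223 per group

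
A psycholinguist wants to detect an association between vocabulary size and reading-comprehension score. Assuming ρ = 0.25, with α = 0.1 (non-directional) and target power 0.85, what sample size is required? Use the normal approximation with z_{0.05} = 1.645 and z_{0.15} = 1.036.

Fisher's z: C = ½·ln((1+r)/(1−r)) = ½·ln(1.6667) = 0.2554.
n = ((z_{α/2} + z_β)/C)² + 3.
(1.645 + 1.036) / 0.2554 = 2.681 / 0.2554 = 10.497.
n = 10.497² + 3 = 110.19 + 3 = 113.2.
Round up.

n = 114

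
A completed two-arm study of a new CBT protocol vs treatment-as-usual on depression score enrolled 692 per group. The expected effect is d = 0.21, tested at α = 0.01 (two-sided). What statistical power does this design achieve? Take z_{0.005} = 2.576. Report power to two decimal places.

power ≈ 0.91

For two equal groups, power = Φ(d·√(n/2) − z_{α/2}).
d·√(n/2) = 0.21 × √(692/2) = 0.21 × 18.601 = 3.906.
z_β = 3.906 − 2.576 = 1.330.
Power = Φ(1.330) = 0.908.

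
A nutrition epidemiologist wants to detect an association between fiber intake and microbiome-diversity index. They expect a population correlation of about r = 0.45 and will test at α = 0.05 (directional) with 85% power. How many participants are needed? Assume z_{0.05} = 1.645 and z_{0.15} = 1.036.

Fisher's z: C = ½·ln((1+r)/(1−r)) = ½·ln(2.6364) = 0.4847.
n = ((z_{α} + z_β)/C)² + 3.
(1.645 + 1.036) / 0.4847 = 2.681 / 0.4847 = 5.531.
n = 5.531² + 3 = 30.59 + 3 = 33.6.
Round up.

n = 34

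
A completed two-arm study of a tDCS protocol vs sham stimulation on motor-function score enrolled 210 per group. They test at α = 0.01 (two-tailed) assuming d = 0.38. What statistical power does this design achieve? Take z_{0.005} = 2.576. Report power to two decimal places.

power ≈ 0.91

For two equal groups, power = Φ(d·√(n/2) − z_{α/2}).
d·√(n/2) = 0.38 × √(210/2) = 0.38 × 10.247 = 3.894.
z_β = 3.894 − 2.576 = 1.318.
Power = Φ(1.318) = 0.906.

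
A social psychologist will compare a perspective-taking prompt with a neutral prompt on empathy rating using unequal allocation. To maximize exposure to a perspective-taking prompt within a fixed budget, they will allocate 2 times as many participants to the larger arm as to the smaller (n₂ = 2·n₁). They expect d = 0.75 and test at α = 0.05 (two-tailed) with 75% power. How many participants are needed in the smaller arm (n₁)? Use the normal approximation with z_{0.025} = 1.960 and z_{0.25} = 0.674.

With allocation ratio k = n₂/n₁ = 2, Var(x̄₁−x̄₂) = σ²(1/n₁ + 1/(k·n₁)) = σ²·(k+1)/(k·n₁).
So n₁ = (1 + 1/k)·((z_{α/2} + z_β)/d)² = 1.500 × (2.634/0.75)².
n₁ = 1.500 × 12.33 = 18.5.
Round up: n₁ = 19, giving n₂ = 2 × 19 = 38.

n₁ = 19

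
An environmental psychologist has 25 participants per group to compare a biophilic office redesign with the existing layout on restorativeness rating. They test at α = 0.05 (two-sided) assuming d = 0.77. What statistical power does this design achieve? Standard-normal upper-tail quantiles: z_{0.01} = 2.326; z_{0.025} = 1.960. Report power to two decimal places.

For two equal groups, power = Φ(d·√(n/2) − z_{α/2}).
d·√(n/2) = 0.77 × √(25/2) = 0.77 × 3.536 = 2.722.
z_β = 2.722 − 1.960 = 0.762.
Power = Φ(0.762) = 0.777.

power ≈ 0.78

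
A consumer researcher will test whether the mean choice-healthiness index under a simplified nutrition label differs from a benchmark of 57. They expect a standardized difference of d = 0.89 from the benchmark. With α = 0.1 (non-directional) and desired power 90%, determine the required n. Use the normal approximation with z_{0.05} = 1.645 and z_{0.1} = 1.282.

n = 11

For a one-sample test: n = ((z_{α/2} + z_β) / d)².
z_{α/2} + z_β = 1.645 + 1.282 = 2.927.
n = (2.927 / 0.89)² = 3.289² = 10.82.
Round up.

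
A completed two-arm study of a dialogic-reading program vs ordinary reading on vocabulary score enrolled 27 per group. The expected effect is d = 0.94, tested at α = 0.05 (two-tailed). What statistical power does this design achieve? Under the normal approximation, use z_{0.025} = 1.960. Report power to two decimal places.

power ≈ 0.93

For two equal groups, power = Φ(d·√(n/2) − z_{α/2}).
d·√(n/2) = 0.94 × √(27/2) = 0.94 × 3.674 = 3.454.
z_β = 3.454 − 1.960 = 1.494.
Power = Φ(1.494) = 0.932.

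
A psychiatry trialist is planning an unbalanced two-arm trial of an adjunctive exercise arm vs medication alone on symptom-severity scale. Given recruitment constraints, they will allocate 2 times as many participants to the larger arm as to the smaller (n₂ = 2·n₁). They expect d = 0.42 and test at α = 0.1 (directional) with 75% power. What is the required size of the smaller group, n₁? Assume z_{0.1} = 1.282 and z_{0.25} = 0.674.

With allocation ratio k = n₂/n₁ = 2, Var(x̄₁−x̄₂) = σ²(1/n₁ + 1/(k·n₁)) = σ²·(k+1)/(k·n₁).
So n₁ = (1 + 1/k)·((z_{α} + z_β)/d)² = 1.500 × (1.956/0.42)².
n₁ = 1.500 × 21.69 = 32.5.
Round up: n₁ = 33, giving n₂ = 2 × 33 = 66.

n₁ = 33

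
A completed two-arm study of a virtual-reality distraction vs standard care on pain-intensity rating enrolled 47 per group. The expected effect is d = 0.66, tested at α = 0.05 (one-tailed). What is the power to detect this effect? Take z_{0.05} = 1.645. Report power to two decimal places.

For two equal groups, power = Φ(d·√(n/2) − z_{α}).
d·√(n/2) = 0.66 × √(47/2) = 0.66 × 4.848 = 3.199.
z_β = 3.199 − 1.645 = 1.554.
Power = Φ(1.554) = 0.940.

power ≈ 0.94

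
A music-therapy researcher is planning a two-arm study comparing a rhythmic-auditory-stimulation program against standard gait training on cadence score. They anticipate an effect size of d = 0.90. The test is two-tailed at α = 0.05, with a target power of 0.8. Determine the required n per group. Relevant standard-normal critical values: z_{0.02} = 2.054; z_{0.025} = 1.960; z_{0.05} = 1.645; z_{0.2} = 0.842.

n = 20 per group

For two independent groups with equal n: n = 2·((z_{α/2} + z_β) / d)².
z_{α/2} + z_β = 1.960 + 0.842 = 2.802.
n = 2 × (2.802 / 0.90)² = 2 × 3.113² = 2 × 9.69 = 19.4.
Round up to the next whole participant.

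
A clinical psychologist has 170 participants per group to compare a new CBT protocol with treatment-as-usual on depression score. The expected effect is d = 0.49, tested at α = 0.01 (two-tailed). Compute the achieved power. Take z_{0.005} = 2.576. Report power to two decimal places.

For two equal groups, power = Φ(d·√(n/2) − z_{α/2}).
d·√(n/2) = 0.49 × √(170/2) = 0.49 × 9.220 = 4.518.
z_β = 4.518 − 2.576 = 1.942.
Power = Φ(1.942) = 0.974.

power ≈ 0.97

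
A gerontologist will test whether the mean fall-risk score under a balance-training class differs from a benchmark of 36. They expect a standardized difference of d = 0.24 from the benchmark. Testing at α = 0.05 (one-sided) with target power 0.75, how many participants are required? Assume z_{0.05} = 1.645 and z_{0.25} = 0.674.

n = 94

For a one-sample test: n = ((z_{α} + z_β) / d)².
z_{α} + z_β = 1.645 + 0.674 = 2.319.
n = (2.319 / 0.24)² = 9.662² = 93.36.
Round up.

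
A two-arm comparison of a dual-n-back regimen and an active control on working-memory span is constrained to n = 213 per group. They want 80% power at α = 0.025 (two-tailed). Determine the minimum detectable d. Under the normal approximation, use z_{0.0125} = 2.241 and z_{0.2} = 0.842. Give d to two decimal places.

For two independent groups of n = 213 each: d_min = (z_{α/2} + z_β)·√(2/n).
z-sum = 2.241 + 0.842 = 3.083.
d_min = 3.083 × √(2/213) = 3.083 × 0.0969 = 0.299.

d_min ≈ 0.30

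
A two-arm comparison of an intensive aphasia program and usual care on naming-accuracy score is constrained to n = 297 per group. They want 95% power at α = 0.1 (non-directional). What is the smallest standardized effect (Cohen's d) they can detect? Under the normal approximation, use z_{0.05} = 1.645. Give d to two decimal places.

d_min ≈ 0.27

For two independent groups of n = 297 each: d_min = (z_{α/2} + z_β)·√(2/n).
z-sum = 1.645 + 1.645 = 3.290.
d_min = 3.290 × √(2/297) = 3.290 × 0.0821 = 0.270.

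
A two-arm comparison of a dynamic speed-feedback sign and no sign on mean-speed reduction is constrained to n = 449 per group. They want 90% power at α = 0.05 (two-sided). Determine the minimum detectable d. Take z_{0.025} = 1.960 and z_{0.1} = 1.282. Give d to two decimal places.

For two independent groups of n = 449 each: d_min = (z_{α/2} + z_β)·√(2/n).
z-sum = 1.960 + 1.282 = 3.242.
d_min = 3.242 × √(2/449) = 3.242 × 0.0667 = 0.216.

d_min ≈ 0.22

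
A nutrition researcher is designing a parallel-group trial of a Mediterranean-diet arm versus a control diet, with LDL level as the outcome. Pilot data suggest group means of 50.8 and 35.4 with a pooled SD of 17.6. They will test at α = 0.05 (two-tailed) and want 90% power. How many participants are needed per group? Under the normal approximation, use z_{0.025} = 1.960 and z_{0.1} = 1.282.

n = 28 per group

Cohen's d = |M₁ − M₂| / SD_pooled = |50.8 − 35.4| / 17.6 = 15.4 / 17.6 = 0.875.
For two independent groups with equal n: n = 2·((z_{α/2} + z_β) / d)².
z_{α/2} + z_β = 1.960 + 1.282 = 3.242.
n = 2 × (3.242 / 0.875)² = 2 × 3.705² = 2 × 13.73 = 27.5.
Round up to the next whole participant.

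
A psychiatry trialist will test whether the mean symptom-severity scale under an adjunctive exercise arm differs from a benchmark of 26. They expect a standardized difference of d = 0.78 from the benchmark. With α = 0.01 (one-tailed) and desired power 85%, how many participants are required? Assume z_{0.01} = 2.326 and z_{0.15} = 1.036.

n = 19

For a one-sample test: n = ((z_{α} + z_β) / d)².
z_{α} + z_β = 2.326 + 1.036 = 3.362.
n = (3.362 / 0.78)² = 4.310² = 18.58.
Round up.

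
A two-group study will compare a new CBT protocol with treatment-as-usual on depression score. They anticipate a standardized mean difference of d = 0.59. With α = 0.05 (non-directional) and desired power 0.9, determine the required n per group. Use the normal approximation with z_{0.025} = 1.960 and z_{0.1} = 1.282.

n = 61 per group

For two independent groups with equal n: n = 2·((z_{α/2} + z_β) / d)².
z_{α/2} + z_β = 1.960 + 1.282 = 3.242.
n = 2 × (3.242 / 0.59)² = 2 × 5.495² = 2 × 30.19 = 60.4.
Round up to the next whole participant.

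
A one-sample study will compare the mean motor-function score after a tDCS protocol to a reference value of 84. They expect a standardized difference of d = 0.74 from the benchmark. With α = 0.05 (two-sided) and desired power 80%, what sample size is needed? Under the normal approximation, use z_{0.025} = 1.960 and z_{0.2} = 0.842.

For a one-sample test: n = ((z_{α/2} + z_β) / d)².
z_{α/2} + z_β = 1.960 + 0.842 = 2.802.
n = (2.802 / 0.74)² = 3.786² = 14.34.
Round up.

n = 15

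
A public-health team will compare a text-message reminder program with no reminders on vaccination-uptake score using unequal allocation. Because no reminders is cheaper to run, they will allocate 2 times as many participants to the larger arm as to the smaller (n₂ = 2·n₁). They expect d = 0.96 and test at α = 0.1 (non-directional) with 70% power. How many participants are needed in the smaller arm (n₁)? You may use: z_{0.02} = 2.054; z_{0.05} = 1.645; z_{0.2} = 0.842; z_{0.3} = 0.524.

n₁ = 8

With allocation ratio k = n₂/n₁ = 2, Var(x̄₁−x̄₂) = σ²(1/n₁ + 1/(k·n₁)) = σ²·(k+1)/(k·n₁).
So n₁ = (1 + 1/k)·((z_{α/2} + z_β)/d)² = 1.500 × (2.169/0.96)².
n₁ = 1.500 × 5.10 = 7.7.
Round up: n₁ = 8, giving n₂ = 2 × 8 = 16.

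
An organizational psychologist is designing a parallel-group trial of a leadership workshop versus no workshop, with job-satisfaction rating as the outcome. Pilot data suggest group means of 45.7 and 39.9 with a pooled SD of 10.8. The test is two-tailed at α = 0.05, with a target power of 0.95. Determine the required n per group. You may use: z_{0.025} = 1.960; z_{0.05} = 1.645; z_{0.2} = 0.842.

Cohen's d = |M₁ − M₂| / SD_pooled = |45.7 − 39.9| / 10.8 = 5.8 / 10.8 = 0.537.
For two independent groups with equal n: n = 2·((z_{α/2} + z_β) / d)².
z_{α/2} + z_β = 1.960 + 1.645 = 3.605.
n = 2 × (3.605 / 0.537)² = 2 × 6.713² = 2 × 45.07 = 90.1.
Round up to the next whole participant.

n = 91 per group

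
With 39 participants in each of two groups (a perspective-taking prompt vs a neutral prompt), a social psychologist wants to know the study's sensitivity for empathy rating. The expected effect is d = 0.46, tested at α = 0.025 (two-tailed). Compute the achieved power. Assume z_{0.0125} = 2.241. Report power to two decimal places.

For two equal groups, power = Φ(d·√(n/2) − z_{α/2}).
d·√(n/2) = 0.46 × √(39/2) = 0.46 × 4.416 = 2.031.
z_β = 2.031 − 2.241 = -0.210.
Power = Φ(-0.210) = 0.417.

power ≈ 0.42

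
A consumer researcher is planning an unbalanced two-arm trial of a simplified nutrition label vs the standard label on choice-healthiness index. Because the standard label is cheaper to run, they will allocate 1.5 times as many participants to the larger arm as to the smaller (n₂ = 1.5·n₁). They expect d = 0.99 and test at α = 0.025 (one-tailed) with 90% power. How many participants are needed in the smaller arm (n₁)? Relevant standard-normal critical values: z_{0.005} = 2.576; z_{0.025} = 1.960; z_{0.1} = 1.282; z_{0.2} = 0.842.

With allocation ratio k = n₂/n₁ = 1.5, Var(x̄₁−x̄₂) = σ²(1/n₁ + 1/(k·n₁)) = σ²·(k+1)/(k·n₁).
So n₁ = (1 + 1/k)·((z_{α} + z_β)/d)² = 1.667 × (3.242/0.99)².
n₁ = 1.667 × 10.72 = 17.9.
Round up: n₁ = 18, giving n₂ = 1.5 × 18 = 27.

n₁ = 18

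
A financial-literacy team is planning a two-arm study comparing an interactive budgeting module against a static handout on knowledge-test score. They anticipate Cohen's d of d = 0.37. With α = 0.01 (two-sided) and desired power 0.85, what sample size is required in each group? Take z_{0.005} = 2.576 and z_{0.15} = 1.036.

n = 191 per group

For two independent groups with equal n: n = 2·((z_{α/2} + z_β) / d)².
z_{α/2} + z_β = 2.576 + 1.036 = 3.612.
n = 2 × (3.612 / 0.37)² = 2 × 9.762² = 2 × 95.30 = 190.6.
Round up to the next whole participant.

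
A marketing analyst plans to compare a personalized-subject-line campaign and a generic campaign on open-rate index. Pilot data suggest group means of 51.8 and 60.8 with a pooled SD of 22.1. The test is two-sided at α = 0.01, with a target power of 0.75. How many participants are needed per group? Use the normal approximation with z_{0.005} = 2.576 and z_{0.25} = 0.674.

n = 128 per group

Cohen's d = |M₁ − M₂| / SD_pooled = |51.8 − 60.8| / 22.1 = 9.0 / 22.1 = 0.407.
For two independent groups with equal n: n = 2·((z_{α/2} + z_β) / d)².
z_{α/2} + z_β = 2.576 + 0.674 = 3.250.
n = 2 × (3.250 / 0.407)² = 2 × 7.985² = 2 × 63.76 = 127.5.
Round up to the next whole participant.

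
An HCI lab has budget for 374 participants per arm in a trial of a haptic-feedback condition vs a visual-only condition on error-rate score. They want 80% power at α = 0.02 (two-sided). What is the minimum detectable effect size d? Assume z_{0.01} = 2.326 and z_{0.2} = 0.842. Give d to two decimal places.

d_min ≈ 0.23

For two independent groups of n = 374 each: d_min = (z_{α/2} + z_β)·√(2/n).
z-sum = 2.326 + 0.842 = 3.168.
d_min = 3.168 × √(2/374) = 3.168 × 0.0731 = 0.232.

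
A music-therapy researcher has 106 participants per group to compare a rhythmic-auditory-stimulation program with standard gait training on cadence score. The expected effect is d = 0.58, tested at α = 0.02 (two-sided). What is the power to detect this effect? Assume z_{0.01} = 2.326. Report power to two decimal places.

power ≈ 0.97

For two equal groups, power = Φ(d·√(n/2) − z_{α/2}).
d·√(n/2) = 0.58 × √(106/2) = 0.58 × 7.280 = 4.222.
z_β = 4.222 − 2.326 = 1.896.
Power = Φ(1.896) = 0.971.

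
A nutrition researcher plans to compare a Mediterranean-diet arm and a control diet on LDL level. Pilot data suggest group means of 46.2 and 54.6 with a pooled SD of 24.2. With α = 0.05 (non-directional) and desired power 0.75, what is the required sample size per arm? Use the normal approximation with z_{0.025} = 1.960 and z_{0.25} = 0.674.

Cohen's d = |M₁ − M₂| / SD_pooled = |46.2 − 54.6| / 24.2 = 8.4 / 24.2 = 0.347.
For two independent groups with equal n: n = 2·((z_{α/2} + z_β) / d)².
z_{α/2} + z_β = 1.960 + 0.674 = 2.634.
n = 2 × (2.634 / 0.347)² = 2 × 7.591² = 2 × 57.62 = 115.2.
Round up to the next whole participant.

n = 116 per group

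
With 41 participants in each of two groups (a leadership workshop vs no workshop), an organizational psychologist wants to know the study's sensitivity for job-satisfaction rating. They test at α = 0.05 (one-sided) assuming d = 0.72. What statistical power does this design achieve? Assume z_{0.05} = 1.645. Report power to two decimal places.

power ≈ 0.95

For two equal groups, power = Φ(d·√(n/2) − z_{α}).
d·√(n/2) = 0.72 × √(41/2) = 0.72 × 4.528 = 3.260.
z_β = 3.260 − 1.645 = 1.615.
Power = Φ(1.615) = 0.947.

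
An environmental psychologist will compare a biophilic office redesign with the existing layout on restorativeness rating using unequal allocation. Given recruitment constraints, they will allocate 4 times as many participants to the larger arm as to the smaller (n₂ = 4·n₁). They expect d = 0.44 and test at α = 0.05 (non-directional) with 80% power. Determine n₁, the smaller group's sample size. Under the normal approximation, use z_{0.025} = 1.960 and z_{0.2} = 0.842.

With allocation ratio k = n₂/n₁ = 4, Var(x̄₁−x̄₂) = σ²(1/n₁ + 1/(k·n₁)) = σ²·(k+1)/(k·n₁).
So n₁ = (1 + 1/k)·((z_{α/2} + z_β)/d)² = 1.250 × (2.802/0.44)².
n₁ = 1.250 × 40.55 = 50.7.
Round up: n₁ = 51, giving n₂ = 4 × 51 = 204.

n₁ = 51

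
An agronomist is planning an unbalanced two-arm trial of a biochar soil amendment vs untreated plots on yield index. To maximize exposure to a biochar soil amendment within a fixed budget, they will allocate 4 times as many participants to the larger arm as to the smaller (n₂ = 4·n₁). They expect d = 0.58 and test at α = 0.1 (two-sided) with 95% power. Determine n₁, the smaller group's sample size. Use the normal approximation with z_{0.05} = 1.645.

With allocation ratio k = n₂/n₁ = 4, Var(x̄₁−x̄₂) = σ²(1/n₁ + 1/(k·n₁)) = σ²·(k+1)/(k·n₁).
So n₁ = (1 + 1/k)·((z_{α/2} + z_β)/d)² = 1.250 × (3.290/0.58)².
n₁ = 1.250 × 32.18 = 40.2.
Round up: n₁ = 41, giving n₂ = 4 × 41 = 164.

n₁ = 41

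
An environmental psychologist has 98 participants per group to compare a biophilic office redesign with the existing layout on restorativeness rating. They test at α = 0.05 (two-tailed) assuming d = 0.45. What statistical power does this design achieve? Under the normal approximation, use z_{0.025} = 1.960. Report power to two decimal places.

For two equal groups, power = Φ(d·√(n/2) − z_{α/2}).
d·√(n/2) = 0.45 × √(98/2) = 0.45 × 7.000 = 3.150.
z_β = 3.150 − 1.960 = 1.190.
Power = Φ(1.190) = 0.883.

power ≈ 0.88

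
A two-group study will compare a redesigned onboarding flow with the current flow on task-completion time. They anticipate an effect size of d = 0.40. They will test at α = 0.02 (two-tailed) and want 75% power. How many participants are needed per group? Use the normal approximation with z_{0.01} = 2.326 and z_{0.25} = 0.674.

n = 113 per group

For two independent groups with equal n: n = 2·((z_{α/2} + z_β) / d)².
z_{α/2} + z_β = 2.326 + 0.674 = 3.000.
n = 2 × (3.000 / 0.40)² = 2 × 7.500² = 2 × 56.25 = 112.5.
Round up to the next whole participant.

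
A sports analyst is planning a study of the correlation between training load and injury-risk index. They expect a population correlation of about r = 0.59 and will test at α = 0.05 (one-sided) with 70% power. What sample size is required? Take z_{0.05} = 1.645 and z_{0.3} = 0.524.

Fisher's z: C = ½·ln((1+r)/(1−r)) = ½·ln(3.8780) = 0.6777.
n = ((z_{α} + z_β)/C)² + 3.
(1.645 + 0.524) / 0.6777 = 2.169 / 0.6777 = 3.201.
n = 3.201² + 3 = 10.24 + 3 = 13.2.
Round up.

n = 14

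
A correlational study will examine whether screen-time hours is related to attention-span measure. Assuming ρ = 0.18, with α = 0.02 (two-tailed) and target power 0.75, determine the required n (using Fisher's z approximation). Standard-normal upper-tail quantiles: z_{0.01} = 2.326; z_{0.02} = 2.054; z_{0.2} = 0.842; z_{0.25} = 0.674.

Fisher's z: C = ½·ln((1+r)/(1−r)) = ½·ln(1.4390) = 0.1820.
n = ((z_{α/2} + z_β)/C)² + 3.
(2.326 + 0.674) / 0.1820 = 3.000 / 0.1820 = 16.484.
n = 16.484² + 3 = 271.71 + 3 = 274.7.
Round up.

n = 275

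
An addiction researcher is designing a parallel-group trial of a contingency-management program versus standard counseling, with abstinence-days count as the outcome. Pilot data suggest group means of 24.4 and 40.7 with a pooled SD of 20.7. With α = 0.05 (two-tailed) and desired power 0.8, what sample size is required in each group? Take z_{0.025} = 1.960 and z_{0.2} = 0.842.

Cohen's d = |M₁ − M₂| / SD_pooled = |24.4 − 40.7| / 20.7 = 16.3 / 20.7 = 0.787.
For two independent groups with equal n: n = 2·((z_{α/2} + z_β) / d)².
z_{α/2} + z_β = 1.960 + 0.842 = 2.802.
n = 2 × (2.802 / 0.787)² = 2 × 3.560² = 2 × 12.68 = 25.4.
Round up to the next whole participant.

n = 26 per group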